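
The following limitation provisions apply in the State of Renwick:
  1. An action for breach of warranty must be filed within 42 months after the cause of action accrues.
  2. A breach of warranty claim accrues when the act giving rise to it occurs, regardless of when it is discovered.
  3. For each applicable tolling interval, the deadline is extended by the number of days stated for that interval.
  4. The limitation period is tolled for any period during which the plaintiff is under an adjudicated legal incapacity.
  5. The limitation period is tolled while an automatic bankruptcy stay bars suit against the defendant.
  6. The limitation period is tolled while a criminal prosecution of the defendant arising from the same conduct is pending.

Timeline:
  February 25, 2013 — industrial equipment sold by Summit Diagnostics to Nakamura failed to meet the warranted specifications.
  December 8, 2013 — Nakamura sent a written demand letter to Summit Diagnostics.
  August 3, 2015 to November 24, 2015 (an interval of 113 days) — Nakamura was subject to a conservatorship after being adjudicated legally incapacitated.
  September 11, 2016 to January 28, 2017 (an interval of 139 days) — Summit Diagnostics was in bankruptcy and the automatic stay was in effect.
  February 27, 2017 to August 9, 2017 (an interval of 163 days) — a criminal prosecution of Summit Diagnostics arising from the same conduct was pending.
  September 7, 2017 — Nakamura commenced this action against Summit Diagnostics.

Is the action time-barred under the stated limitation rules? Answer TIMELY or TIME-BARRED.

TIMELY

The limitation period began to run on February 25, 2013.
The untolled deadline — 42 months after February 25, 2013 — is August 25, 2016.
Because the plaintiff's legal incapacity ran from August 3, 2015 to November 24, 2015, the deadline is extended by 113 days to December 16, 2016.
The automatic bankruptcy stay from September 11, 2016 to January 28, 2017 tolled the period for 139 days, extending the deadline to May 4, 2017.
The pending criminal prosecution from February 27, 2017 to August 9, 2017 tolled the period for 163 days, extending the deadline to October 14, 2017.
The other events in the timeline have no effect on the limitation period under the stated rules.
The September 7, 2017 filing precedes the October 14, 2017 deadline; the claim is timely.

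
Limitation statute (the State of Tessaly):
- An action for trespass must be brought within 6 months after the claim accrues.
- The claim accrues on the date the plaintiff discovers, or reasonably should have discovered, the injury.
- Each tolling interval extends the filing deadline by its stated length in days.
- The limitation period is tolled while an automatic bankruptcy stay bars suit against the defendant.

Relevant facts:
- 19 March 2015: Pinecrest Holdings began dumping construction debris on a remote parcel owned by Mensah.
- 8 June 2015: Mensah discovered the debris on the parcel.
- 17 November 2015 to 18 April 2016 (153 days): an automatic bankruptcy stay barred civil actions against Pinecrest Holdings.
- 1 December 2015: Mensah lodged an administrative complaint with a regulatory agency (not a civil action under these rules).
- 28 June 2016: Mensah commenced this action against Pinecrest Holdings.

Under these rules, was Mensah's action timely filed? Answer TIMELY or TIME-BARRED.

TIME-BARRED

The claim did not accrue until Mensah discovered the injury on 8 June 2015; the 19 March 2015 act date does not start the clock under the stated rule.
The untolled deadline — 6 months after 8 June 2015 — is 8 December 2015.
Because the automatic bankruptcy stay ran from 17 November 2015 to 18 April 2016, the deadline is extended by 153 days to 9 May 2016.
Nothing else in the chronology tolls or restarts the period.
Mensah filed on 28 June 2016, after the 9 May 2016 deadline, so the action is time-barred.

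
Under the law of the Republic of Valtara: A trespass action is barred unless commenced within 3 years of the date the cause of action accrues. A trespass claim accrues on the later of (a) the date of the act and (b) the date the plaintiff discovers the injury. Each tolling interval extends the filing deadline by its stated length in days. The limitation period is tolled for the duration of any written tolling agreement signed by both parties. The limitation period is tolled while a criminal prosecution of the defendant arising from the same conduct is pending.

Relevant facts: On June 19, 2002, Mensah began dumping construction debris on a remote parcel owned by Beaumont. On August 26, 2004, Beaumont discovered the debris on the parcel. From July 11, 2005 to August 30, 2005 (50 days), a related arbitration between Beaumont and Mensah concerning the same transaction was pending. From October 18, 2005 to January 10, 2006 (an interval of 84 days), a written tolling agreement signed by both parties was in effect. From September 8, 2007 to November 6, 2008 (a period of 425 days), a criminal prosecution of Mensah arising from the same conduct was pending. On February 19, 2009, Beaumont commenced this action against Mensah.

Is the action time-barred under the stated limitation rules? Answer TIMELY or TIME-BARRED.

Because discovery on August 26, 2004 post-dates the June 19, 2002 act, accrual under the later-of rule falls on August 26, 2004.
The untolled deadline — 3 years after August 26, 2004 — is August 26, 2007.
Because the written tolling agreement ran from October 18, 2005 to January 10, 2006, the deadline is extended by 84 days to November 18, 2007.
The pending criminal prosecution from September 8, 2007 to November 6, 2008 tolled the period for 425 days, extending the deadline to January 16, 2009.
The pending related arbitration from July 11, 2005 to August 30, 2005 does not toll the period, because no stated rule makes a pending arbitration a tolling event.
The February 19, 2009 filing falls after the January 16, 2009 deadline; the claim is time-barred.

TIME-BARRED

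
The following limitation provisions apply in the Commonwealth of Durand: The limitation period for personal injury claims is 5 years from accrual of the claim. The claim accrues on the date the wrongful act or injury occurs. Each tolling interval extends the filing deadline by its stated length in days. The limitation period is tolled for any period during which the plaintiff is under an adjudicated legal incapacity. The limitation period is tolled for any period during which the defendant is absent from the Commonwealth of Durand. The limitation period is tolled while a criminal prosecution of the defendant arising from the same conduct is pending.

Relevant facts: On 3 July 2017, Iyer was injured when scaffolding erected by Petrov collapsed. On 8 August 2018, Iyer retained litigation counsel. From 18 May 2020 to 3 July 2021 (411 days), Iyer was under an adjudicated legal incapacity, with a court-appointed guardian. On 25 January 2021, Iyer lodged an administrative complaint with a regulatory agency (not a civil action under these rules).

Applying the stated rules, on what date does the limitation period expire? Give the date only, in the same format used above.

18 August 2023

The limitation period began to run on 3 July 2017.
Adding the 5 years base period to 3 July 2017 gives a deadline of 3 July 2022, before any tolling.
Because the plaintiff's legal incapacity ran from 18 May 2020 to 3 July 2021, the deadline is extended by 411 days to 18 August 2023.
The other events in the timeline have no effect on the limitation period under the stated rules.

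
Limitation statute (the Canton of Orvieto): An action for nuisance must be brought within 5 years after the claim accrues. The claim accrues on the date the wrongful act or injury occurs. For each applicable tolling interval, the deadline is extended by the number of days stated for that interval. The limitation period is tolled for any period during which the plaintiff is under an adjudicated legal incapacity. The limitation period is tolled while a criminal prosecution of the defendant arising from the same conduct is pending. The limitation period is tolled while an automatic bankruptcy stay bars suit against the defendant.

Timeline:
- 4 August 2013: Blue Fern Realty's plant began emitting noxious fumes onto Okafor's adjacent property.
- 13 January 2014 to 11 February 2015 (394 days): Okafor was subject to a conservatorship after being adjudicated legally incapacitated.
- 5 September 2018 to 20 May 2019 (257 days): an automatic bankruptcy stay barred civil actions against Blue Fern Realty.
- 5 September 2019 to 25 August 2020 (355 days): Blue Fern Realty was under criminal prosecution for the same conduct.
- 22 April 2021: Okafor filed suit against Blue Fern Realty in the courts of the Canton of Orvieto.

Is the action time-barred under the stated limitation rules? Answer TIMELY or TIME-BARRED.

The claim accrued on 4 August 2013, when the wrongful act occurred.
The untolled deadline — 5 years after 4 August 2013 — is 4 August 2018.
The plaintiff's legal incapacity from 13 January 2014 to 11 February 2015 tolled the period for 394 days, extending the deadline to 2 September 2019.
Because the automatic bankruptcy stay ran from 5 September 2018 to 20 May 2019, the deadline is extended by 257 days to 16 May 2020.
Because the pending criminal prosecution ran from 5 September 2019 to 25 August 2020, the deadline is extended by 355 days to 6 May 2021.
Filing on 22 April 2021 beat the 6 May 2021 deadline — the action is timely.

TIMELY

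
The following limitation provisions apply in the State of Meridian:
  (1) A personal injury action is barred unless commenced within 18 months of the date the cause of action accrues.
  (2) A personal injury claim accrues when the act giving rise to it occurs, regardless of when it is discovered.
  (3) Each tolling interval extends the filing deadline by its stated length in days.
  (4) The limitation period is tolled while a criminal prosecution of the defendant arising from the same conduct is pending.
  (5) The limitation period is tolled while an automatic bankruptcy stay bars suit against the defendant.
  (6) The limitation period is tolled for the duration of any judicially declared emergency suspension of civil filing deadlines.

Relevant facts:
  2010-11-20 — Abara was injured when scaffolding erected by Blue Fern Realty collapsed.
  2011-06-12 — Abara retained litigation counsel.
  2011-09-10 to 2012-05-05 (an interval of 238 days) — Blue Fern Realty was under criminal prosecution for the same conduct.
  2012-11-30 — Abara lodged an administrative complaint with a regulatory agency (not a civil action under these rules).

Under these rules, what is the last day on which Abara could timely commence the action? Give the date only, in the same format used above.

2013-01-13

The cause of action accrued on 2010-11-20, the date of the act.
The untolled deadline — 18 months after 2010-11-20 — is 2012-05-20.
The pending criminal prosecution from 2011-09-10 to 2012-05-05 tolled the period for 238 days, extending the deadline to 2013-01-13.
Nothing else in the chronology tolls or restarts the period.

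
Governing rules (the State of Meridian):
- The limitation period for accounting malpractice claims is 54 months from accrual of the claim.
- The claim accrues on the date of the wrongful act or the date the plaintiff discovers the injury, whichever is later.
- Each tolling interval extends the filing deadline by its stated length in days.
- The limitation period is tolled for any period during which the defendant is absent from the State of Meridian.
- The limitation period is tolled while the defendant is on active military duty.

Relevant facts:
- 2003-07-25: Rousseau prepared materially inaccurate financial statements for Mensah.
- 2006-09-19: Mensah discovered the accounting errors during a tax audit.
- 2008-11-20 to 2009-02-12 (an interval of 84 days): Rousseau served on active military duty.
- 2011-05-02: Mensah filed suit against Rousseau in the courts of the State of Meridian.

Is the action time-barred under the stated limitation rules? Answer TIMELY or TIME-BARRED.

Taking the later of the act (2003-07-25) and discovery (2006-09-19), the claim accrued on 2006-09-19.
Adding the 54 months base period to 2006-09-19 gives a deadline of 2011-03-19, before any tolling.
Because the defendant's active military service ran from 2008-11-20 to 2009-02-12, the deadline is extended by 84 days to 2011-06-11.
Mensah filed on 2011-05-02, before the 2011-06-11 deadline, so the action is timely.

TIMELY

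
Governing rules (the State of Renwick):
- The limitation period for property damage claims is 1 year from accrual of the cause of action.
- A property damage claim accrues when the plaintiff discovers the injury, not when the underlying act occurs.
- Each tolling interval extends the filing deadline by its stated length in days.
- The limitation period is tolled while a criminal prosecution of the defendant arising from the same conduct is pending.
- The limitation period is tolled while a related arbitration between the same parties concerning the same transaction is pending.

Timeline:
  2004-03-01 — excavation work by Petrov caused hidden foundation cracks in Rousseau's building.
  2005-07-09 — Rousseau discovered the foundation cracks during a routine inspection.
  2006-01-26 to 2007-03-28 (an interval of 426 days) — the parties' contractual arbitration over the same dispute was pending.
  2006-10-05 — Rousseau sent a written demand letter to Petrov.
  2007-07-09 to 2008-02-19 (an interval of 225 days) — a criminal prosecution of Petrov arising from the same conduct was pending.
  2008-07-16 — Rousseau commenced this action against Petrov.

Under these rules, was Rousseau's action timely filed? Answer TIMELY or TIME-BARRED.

Accrual is tied to discovery, so the period began on 2005-07-09 rather than on 2004-03-01 when the act occurred.
The untolled deadline — 1 year after 2005-07-09 — is 2006-07-09.
The period was tolled for 426 days by the pending related arbitration (2006-01-26 to 2007-03-28), pushing the deadline to 2007-09-08.
The period was tolled for 225 days by the pending criminal prosecution (2007-07-09 to 2008-02-19), pushing the deadline to 2008-04-20.
Nothing else in the chronology tolls or restarts the period.
The 2008-07-16 filing falls after the 2008-04-20 deadline; the claim is time-barred.

TIME-BARRED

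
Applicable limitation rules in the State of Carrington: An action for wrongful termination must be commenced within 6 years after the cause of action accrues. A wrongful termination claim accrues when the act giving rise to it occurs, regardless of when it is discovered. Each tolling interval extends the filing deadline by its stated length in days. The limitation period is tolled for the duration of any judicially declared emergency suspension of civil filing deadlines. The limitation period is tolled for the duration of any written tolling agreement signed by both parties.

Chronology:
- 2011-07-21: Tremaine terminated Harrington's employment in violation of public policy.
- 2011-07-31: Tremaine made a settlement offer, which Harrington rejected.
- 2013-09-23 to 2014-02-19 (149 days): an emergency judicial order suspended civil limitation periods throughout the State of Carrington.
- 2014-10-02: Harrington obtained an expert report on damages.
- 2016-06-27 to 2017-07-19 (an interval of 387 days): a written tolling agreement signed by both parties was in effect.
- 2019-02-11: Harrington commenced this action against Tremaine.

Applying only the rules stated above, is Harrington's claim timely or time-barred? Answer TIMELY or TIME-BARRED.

TIME-BARRED

The cause of action accrued on 2011-07-21, the date of the act.
Adding the 6 years base period to 2011-07-21 gives a deadline of 2017-07-21, before any tolling.
Because the emergency suspension of filing deadlines ran from 2013-09-23 to 2014-02-19, the deadline is extended by 149 days to 2017-12-17.
The written tolling agreement from 2016-06-27 to 2017-07-19 tolled the period for 387 days, extending the deadline to 2019-01-08.
Nothing else in the chronology tolls or restarts the period.
Harrington filed on 2019-02-11, after the 2019-01-08 deadline, so the action is time-barred.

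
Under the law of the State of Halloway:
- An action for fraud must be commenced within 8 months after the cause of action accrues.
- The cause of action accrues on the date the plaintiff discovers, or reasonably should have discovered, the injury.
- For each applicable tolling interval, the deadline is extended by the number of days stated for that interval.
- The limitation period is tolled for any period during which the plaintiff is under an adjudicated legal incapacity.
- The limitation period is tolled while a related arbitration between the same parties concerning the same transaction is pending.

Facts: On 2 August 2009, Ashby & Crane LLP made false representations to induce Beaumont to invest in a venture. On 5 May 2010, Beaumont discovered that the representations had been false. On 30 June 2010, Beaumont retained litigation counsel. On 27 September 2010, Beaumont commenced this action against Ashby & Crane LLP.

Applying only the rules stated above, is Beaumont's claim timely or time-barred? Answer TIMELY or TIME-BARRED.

Under the discovery rule, the claim accrued on 5 May 2010, when Beaumont discovered the injury — not on the 2 August 2009 date of the underlying act.
The untolled deadline — 8 months after 5 May 2010 — is 5 January 2011.
Nothing else in the chronology tolls or restarts the period.
The 27 September 2010 filing precedes the 5 January 2011 deadline; the claim is timely.

TIMELY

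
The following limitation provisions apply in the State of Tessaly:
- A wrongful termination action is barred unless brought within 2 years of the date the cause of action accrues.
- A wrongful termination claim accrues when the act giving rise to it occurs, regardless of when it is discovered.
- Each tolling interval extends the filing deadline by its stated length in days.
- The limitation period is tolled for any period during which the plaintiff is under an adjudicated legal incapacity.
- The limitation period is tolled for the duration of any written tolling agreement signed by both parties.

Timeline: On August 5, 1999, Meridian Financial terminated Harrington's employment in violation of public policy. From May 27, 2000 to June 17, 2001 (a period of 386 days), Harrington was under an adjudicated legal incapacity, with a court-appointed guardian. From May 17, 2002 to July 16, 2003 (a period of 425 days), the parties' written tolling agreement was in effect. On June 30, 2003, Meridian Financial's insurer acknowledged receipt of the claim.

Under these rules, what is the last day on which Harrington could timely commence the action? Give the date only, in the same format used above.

The claim accrued on August 5, 1999, when the wrongful act occurred.
The untolled deadline — 2 years after August 5, 1999 — is August 5, 2001.
The period was tolled for 386 days by the plaintiff's legal incapacity (May 27, 2000 to June 17, 2001), pushing the deadline to August 26, 2002.
The period was tolled for 425 days by the written tolling agreement (May 17, 2002 to July 16, 2003), pushing the deadline to October 25, 2003.
Nothing else in the chronology tolls or restarts the period.

October 25, 2003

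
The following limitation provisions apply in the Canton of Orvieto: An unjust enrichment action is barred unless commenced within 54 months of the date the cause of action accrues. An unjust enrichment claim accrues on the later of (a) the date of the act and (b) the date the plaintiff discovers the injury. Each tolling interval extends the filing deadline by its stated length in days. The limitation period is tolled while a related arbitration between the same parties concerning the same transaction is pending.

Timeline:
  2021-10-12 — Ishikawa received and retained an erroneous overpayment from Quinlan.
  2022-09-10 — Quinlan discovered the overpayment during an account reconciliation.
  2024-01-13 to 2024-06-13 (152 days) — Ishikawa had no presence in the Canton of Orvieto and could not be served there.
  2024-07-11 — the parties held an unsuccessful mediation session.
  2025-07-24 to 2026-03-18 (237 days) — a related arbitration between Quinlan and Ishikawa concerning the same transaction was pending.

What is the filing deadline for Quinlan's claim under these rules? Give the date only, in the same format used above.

2027-11-02

The claim accrued on 2022-09-10 — the later of the 2021-10-12 act and the 2022-09-10 discovery.
Adding the 54 months base period to 2022-09-10 gives a deadline of 2027-03-10, before any tolling.
Because the pending related arbitration ran from 2025-07-24 to 2026-03-18, the deadline is extended by 237 days to 2027-11-02.
The defendant's absence from the jurisdiction from 2024-01-13 to 2024-06-13 does not toll the period, because no stated rule makes the defendant's absence a tolling event.
None of the other events listed affects the running of the period under the stated rules.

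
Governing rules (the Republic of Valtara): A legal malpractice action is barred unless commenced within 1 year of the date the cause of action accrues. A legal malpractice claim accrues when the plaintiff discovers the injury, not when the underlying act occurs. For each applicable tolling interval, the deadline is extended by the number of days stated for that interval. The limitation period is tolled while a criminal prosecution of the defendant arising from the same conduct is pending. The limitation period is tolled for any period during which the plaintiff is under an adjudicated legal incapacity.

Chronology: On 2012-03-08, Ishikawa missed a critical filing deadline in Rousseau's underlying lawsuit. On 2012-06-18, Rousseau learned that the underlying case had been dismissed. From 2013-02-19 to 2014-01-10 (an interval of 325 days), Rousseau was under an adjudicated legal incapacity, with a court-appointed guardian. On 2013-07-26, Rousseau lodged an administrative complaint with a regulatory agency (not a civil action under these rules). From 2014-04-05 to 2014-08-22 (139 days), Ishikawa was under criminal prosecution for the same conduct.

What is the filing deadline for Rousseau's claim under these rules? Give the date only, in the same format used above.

The claim did not accrue until Rousseau discovered the injury on 2012-06-18; the 2012-03-08 act date does not start the clock under the stated rule.
1 year from 2012-06-18 is 2013-06-18.
The period was tolled for 325 days by the plaintiff's legal incapacity (2013-02-19 to 2014-01-10), pushing the deadline to 2014-05-09.
Because the pending criminal prosecution ran from 2014-04-05 to 2014-08-22, the deadline is extended by 139 days to 2014-09-25.
None of the other events listed affects the running of the period under the stated rules.

2014-09-25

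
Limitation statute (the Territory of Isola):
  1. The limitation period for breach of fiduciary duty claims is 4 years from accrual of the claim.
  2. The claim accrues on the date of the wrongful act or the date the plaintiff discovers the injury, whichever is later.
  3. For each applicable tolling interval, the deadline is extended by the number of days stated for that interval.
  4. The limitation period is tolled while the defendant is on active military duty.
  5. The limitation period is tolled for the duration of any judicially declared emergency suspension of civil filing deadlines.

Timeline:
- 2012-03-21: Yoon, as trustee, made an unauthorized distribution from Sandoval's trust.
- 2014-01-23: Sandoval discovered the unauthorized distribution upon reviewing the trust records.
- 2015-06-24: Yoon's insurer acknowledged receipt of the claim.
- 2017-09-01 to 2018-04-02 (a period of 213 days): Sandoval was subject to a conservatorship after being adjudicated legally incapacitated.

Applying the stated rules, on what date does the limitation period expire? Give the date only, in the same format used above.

Because discovery on 2014-01-23 post-dates the 2012-03-21 act, accrual under the later-of rule falls on 2014-01-23.
Adding the 4 years base period to 2014-01-23 gives a deadline of 2018-01-23, before any tolling.
The plaintiff's legal incapacity from 2017-09-01 to 2018-04-02 does not toll the period, because no stated rule makes the plaintiff's incapacity a tolling event.
None of the other events listed affects the running of the period under the stated rules.

2018-01-23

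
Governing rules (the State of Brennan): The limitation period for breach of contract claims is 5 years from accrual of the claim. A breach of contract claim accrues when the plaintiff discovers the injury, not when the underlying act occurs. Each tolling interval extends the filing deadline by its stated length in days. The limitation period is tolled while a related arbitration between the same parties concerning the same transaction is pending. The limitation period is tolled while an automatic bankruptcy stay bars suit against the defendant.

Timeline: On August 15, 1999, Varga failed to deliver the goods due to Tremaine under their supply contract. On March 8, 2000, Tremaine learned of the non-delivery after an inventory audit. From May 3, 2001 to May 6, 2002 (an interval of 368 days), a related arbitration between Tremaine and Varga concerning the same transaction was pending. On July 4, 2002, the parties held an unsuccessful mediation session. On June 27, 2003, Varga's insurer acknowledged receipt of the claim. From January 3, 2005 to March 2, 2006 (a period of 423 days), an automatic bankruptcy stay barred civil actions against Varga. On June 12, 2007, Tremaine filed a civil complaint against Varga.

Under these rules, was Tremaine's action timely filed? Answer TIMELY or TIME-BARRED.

TIME-BARRED

Under the discovery rule, the claim accrued on March 8, 2000, when Tremaine discovered the injury — not on the August 15, 1999 date of the underlying act.
5 years from March 8, 2000 is March 8, 2005.
Because the pending related arbitration ran from May 3, 2001 to May 6, 2002, the deadline is extended by 368 days to March 11, 2006.
The automatic bankruptcy stay from January 3, 2005 to March 2, 2006 tolled the period for 423 days, extending the deadline to May 8, 2007.
None of the other events listed affects the running of the period under the stated rules.
The June 12, 2007 filing falls after the May 8, 2007 deadline; the claim is time-barred.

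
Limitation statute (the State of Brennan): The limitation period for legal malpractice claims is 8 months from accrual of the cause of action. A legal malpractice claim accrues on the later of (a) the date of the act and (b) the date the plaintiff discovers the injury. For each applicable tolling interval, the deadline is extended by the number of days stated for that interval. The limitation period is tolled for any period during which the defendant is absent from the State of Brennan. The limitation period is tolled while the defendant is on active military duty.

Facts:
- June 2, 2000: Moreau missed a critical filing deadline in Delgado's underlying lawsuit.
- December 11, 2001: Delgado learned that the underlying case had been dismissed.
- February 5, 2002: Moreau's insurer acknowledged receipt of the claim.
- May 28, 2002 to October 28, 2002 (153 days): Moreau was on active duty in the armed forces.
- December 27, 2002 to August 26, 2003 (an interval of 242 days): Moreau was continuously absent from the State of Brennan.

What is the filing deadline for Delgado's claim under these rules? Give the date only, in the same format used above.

The claim accrued on December 11, 2001 — the later of the June 2, 2000 act and the December 11, 2001 discovery.
8 months from December 11, 2001 is August 11, 2002.
The defendant's active military service from May 28, 2002 to October 28, 2002 tolled the period for 153 days, extending the deadline to January 11, 2003.
Because the defendant's absence from the jurisdiction ran from December 27, 2002 to August 26, 2003, the deadline is extended by 242 days to September 10, 2003.
None of the other events listed affects the running of the period under the stated rules.

September 10, 2003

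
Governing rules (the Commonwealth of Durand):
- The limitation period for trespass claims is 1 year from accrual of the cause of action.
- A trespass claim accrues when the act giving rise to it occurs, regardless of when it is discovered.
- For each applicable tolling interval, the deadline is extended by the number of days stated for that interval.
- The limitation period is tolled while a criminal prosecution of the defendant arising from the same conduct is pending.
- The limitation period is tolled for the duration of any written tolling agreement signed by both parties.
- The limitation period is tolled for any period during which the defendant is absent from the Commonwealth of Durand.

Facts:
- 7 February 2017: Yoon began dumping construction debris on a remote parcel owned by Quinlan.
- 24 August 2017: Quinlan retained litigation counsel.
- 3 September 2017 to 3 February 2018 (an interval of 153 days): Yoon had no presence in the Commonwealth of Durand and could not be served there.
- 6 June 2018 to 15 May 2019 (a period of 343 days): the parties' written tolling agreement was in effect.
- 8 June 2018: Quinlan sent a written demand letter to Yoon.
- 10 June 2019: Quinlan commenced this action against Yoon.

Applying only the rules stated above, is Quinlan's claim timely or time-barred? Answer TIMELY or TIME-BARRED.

The claim accrued on 7 February 2017, when the wrongful act occurred.
1 year from 7 February 2017 is 7 February 2018.
The period was tolled for 153 days by the defendant's absence from the jurisdiction (3 September 2017 to 3 February 2018), pushing the deadline to 10 July 2018.
The period was tolled for 343 days by the written tolling agreement (6 June 2018 to 15 May 2019), pushing the deadline to 18 June 2019.
Nothing else in the chronology tolls or restarts the period.
Filing on 10 June 2019 beat the 18 June 2019 deadline — the action is timely.

TIMELY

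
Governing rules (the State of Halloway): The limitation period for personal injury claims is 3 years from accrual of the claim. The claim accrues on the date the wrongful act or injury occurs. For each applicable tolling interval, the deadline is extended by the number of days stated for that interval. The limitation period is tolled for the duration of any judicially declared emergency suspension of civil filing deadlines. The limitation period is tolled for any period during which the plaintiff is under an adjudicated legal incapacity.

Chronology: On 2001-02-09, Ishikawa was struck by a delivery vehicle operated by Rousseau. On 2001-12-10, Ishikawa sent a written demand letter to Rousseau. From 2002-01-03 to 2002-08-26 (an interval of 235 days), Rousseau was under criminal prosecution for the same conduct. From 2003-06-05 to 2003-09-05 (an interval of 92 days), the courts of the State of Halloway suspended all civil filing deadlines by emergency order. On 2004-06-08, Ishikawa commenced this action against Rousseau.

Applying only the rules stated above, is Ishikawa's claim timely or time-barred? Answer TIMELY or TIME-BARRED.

TIME-BARRED

The claim accrued on 2001-02-09, when the wrongful act occurred.
3 years from 2001-02-09 is 2004-02-09.
Because the emergency suspension of filing deadlines ran from 2003-06-05 to 2003-09-05, the deadline is extended by 92 days to 2004-05-11.
No stated provision tolls the period for a criminal prosecution, so the interval from 2002-01-03 to 2002-08-26 has no effect on the deadline.
None of the other events listed affects the running of the period under the stated rules.
The 2004-06-08 filing falls after the 2004-05-11 deadline; the claim is time-barred.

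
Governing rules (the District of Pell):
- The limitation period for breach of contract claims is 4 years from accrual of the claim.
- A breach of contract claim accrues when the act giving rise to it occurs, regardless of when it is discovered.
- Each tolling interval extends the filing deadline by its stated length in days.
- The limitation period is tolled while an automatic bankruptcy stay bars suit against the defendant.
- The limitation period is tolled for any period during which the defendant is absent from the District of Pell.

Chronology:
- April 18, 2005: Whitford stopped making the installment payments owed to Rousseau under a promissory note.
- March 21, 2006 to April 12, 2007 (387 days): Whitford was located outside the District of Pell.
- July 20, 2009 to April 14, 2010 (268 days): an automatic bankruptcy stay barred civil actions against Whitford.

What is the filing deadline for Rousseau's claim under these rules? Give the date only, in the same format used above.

February 2, 2011

The claim accrued on April 18, 2005, the date of the act.
The untolled deadline — 4 years after April 18, 2005 — is April 18, 2009.
Because the defendant's absence from the jurisdiction ran from March 21, 2006 to April 12, 2007, the deadline is extended by 387 days to May 10, 2010.
The period was tolled for 268 days by the automatic bankruptcy stay (July 20, 2009 to April 14, 2010), pushing the deadline to February 2, 2011.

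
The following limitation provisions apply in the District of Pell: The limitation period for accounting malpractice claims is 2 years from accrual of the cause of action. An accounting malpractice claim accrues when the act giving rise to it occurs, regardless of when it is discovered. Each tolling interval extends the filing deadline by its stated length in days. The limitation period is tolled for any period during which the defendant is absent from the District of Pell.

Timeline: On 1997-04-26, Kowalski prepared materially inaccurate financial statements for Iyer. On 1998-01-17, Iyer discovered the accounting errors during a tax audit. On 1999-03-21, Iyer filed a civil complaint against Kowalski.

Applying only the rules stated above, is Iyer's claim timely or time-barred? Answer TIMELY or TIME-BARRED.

The claim accrued on 1997-04-26, when the wrongful act occurred; under the stated occurrence rule the 1998-01-17 discovery does not delay accrual.
The untolled deadline — 2 years after 1997-04-26 — is 1999-04-26.
Filing on 1999-03-21 beat the 1999-04-26 deadline — the action is timely.

TIMELY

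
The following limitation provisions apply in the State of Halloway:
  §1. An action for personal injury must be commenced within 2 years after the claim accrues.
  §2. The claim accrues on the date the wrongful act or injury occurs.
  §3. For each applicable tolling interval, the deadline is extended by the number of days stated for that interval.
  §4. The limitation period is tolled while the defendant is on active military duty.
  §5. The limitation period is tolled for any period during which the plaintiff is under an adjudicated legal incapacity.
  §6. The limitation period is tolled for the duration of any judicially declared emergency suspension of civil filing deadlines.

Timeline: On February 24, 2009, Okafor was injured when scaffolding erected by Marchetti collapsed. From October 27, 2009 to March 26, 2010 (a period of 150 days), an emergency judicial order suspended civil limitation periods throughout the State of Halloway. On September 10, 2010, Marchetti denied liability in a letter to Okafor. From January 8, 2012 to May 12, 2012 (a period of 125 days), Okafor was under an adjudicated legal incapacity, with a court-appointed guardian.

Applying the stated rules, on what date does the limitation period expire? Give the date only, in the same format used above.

July 24, 2011

The claim accrued on February 24, 2009, when the wrongful act occurred.
Adding the 2 years base period to February 24, 2009 gives a deadline of February 24, 2011, before any tolling.
Because the emergency suspension of filing deadlines ran from October 27, 2009 to March 26, 2010, the deadline is extended by 150 days to July 24, 2011.
The plaintiff's legal incapacity from January 8, 2012 to May 12, 2012 began after the period had already run on July 24, 2011, so it has no tolling effect.
The other events in the timeline have no effect on the limitation period under the stated rules.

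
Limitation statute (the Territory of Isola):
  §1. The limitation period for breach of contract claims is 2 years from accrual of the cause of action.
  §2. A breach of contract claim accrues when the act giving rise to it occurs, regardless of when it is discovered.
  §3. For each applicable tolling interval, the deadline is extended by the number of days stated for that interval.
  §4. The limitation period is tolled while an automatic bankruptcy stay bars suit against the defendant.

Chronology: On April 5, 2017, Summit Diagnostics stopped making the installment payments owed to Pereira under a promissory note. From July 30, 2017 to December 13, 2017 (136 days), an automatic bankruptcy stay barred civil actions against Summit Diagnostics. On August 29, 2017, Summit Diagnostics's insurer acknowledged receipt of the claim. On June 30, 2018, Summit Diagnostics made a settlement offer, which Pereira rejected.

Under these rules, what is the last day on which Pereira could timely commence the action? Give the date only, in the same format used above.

August 19, 2019

The limitation period began to run on April 5, 2017.
The untolled deadline — 2 years after April 5, 2017 — is April 5, 2019.
Because the automatic bankruptcy stay ran from July 30, 2017 to December 13, 2017, the deadline is extended by 136 days to August 19, 2019.
None of the other events listed affects the running of the period under the stated rules.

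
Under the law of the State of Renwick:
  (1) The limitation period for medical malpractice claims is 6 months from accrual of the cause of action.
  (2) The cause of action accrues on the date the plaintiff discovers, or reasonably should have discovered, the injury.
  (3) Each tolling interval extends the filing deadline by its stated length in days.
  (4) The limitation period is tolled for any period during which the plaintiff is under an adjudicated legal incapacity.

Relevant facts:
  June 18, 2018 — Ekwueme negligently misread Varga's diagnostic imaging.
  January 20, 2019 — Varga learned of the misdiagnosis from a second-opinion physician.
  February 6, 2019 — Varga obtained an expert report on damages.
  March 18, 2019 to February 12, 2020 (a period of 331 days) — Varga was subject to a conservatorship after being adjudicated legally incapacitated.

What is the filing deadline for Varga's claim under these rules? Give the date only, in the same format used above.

June 15, 2020

Accrual is tied to discovery, so the period began on January 20, 2019 rather than on June 18, 2018 when the act occurred.
6 months from January 20, 2019 is July 20, 2019.
The plaintiff's legal incapacity from March 18, 2019 to February 12, 2020 tolled the period for 331 days, extending the deadline to June 15, 2020.
None of the other events listed affects the running of the period under the stated rules.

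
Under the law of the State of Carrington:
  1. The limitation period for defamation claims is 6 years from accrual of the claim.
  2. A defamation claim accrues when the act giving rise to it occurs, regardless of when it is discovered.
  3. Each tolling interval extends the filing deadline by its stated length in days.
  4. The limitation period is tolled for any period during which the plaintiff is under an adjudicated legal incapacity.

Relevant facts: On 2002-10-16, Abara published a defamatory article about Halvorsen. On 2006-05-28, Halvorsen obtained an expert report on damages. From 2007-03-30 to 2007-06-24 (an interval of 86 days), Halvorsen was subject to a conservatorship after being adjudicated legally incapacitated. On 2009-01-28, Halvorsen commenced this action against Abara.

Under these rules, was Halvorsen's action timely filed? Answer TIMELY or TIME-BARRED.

TIME-BARRED

The claim accrued on 2002-10-16, the date of the act.
The untolled deadline — 6 years after 2002-10-16 — is 2008-10-16.
The period was tolled for 86 days by the plaintiff's legal incapacity (2007-03-30 to 2007-06-24), pushing the deadline to 2009-01-10.
Nothing else in the chronology tolls or restarts the period.
Halvorsen filed on 2009-01-28, after the 2009-01-10 deadline, so the action is time-barred.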